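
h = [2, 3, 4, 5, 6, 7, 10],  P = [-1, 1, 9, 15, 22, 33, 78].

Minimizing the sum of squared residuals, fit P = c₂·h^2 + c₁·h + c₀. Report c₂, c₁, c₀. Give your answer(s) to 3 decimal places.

The normal equations are: 14675·c₂ + 1783·c₁ + 239·c₀ = 10733;  1783·c₂ + 239·c₁ + 37·c₀ = 1255;  239·c₂ + 37·c₁ + 7·c₀ = 157.
(Σh^2·h^2 = 14675, Σh^2·h = 1783, Σh^2 = 239, Σh·h = 239, Σh = 37, Σ1 = 7, Σh^2·P = 10733, Σh·P = 1255, ΣP = 157.)
Inverting the 3×3 Gram matrix, [c₂, c₁, c₀]ᵀ = [7216/7483, -13100/7483, -9299/7483]ᵀ.

c₂ = 0.964, c₁ = -1.751, c₀ = -1.243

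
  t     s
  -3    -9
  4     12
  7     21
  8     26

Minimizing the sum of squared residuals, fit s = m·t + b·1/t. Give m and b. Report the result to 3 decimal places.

m = 3.182, b = -2.281

Normal-equation sums: Σt·t = 138, Σt·1/t = 4, Σ1/t·1/t = 5917/28224.
And Σt·s = 430, Σ1/t·s = 49/4.
Normal equations: [[138, 4]; [4, 5917/28224]]·[m, b]ᵀ = [430, 49/4]ᵀ.
det = 138·(5917/28224) − 4² = 60827/4704.
m = (430·(5917/28224) − 4·(49/4))/(60827/4704) = 580667/182481; b = (138·(49/4) − 4·430)/(60827/4704) = -138768/60827.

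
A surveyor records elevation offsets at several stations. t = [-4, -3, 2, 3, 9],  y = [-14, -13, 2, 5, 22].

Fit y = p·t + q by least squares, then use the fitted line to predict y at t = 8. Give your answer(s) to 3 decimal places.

From the data, Σt·t = 119, Σt = 7, Σ1 = 5.
For Mᵀy: Σt·y = 312, Σy = 2.
MᵀM·[p, q]ᵀ = Mᵀy becomes [[119, 7]; [7, 5]]·[p, q]ᵀ = [312, 2]ᵀ.
Δ = 119·5 − 7² = 546.
p = (312·5 − 7·2)/546 = 773/273; q = (119·2 − 7·312)/546 = -139/39.
At t = 8: ŷ = (773/273)·(8) + (-139/39)·(1) = 1737/91.

ŷ = 19.088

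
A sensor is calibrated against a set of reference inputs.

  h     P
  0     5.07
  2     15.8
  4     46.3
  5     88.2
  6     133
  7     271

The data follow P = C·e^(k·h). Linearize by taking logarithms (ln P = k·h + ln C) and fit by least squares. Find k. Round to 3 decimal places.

k = 0.560

Linearized form: ln P = k·h + ln C. From the 6 transformed points,
Σh = 24.0000, Σ(h)² = 130.0000, Σln P = 23.1906, Σh·ln P = 111.8155.
Equations: 130.0000·k + 24.0000·ln C = 111.8155;  24.0000·k + 6·ln C = 23.1906.
Slope k = (n·Σh·ln P − Σh·Σln P)/(n·Σ(h)² − (Σh)²) = (6·111.8155 − 24.0000·23.1906)/204.0000 = 0.56039; ln C = (Σln P − k·Σh)/n = 1.62353.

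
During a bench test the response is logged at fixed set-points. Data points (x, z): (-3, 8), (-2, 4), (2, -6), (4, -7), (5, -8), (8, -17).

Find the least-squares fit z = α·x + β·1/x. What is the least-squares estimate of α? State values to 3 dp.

α = -1.926

With design matrix A, AᵀA = [[122, 6]; [6, 10501/14400]] and Aᵀz = [-248, -1577/120]ᵀ.
Determinant 122·(10501/14400) − 6² = 381361/7200.
α = ((-248)·(10501/14400) − 6·(-1577/120))/(381361/7200) = -734404/381361; β = (122·(-1577/120) − 6·(-248))/(381361/7200) = -830040/381361.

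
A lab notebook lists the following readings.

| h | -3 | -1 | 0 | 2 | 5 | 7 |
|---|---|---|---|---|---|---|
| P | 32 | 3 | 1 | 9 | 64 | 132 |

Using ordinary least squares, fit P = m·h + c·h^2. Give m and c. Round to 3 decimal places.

With design matrix X, XᵀX = [[88, 448]; [448, 3124]] and XᵀP = [1163, 8395]ᵀ.
Eliminating c: 3124·(row 1) − 448·(row 2) gives 74208·m = 3124·1163 − 448·8395 = -127748, so m = -31937/18552.
Then c = (8395 − 448·(-31937/18552))/3124 = 27217/9276.

m = -1.721, c = 2.934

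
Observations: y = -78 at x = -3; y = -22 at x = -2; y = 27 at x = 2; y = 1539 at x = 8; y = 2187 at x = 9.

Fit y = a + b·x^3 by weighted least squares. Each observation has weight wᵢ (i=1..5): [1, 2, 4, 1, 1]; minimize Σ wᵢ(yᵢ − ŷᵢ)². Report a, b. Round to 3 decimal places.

a = 2.769, b = 2.998

With design matrix M, MᵀWM = [[9, 1230]; [1230, 794698]] and MᵀWy = [3712, 2385613]ᵀ.
Determinant 9·794698 − 1230² = 5639382.
a = (3712·794698 − 1230·2385613)/5639382 = 7807493/2819691; b = (9·2385613 − 1230·3712)/5639382 = 5634919/1879794.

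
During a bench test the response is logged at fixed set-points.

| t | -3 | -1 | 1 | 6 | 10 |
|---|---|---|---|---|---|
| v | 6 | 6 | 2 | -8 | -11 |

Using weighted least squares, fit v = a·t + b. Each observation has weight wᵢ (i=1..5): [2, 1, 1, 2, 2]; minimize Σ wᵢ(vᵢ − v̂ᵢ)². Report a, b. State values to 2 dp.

a = -1.43, b = 2.41

From the data, Σwᵢ·t·t = 292, Σwᵢ·t = 26, Σwᵢ·1 = 8.
Right-hand side: Σwᵢ·t·v = -356, Σwᵢ·v = -18.
AᵀWA·[a, b]ᵀ = AᵀWv becomes [[292, 26]; [26, 8]]·[a, b]ᵀ = [-356, -18]ᵀ.
Determinant 292·8 − 26² = 1660.
a = ((-356)·8 − 26·(-18))/1660 = -119/83; b = (292·(-18) − 26·(-356))/1660 = 200/83.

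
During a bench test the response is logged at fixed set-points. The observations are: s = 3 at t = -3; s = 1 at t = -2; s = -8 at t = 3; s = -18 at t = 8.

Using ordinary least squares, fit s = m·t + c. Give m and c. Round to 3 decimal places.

The normal equations are: 86·m + 6·c = -179;  6·m + 4·c = -22.
(Σt·t = 86, Σt = 6, Σ1 = 4, Σt·s = -179, Σs = -22.)
Δ = 86·4 − 6² = 308.
m = ((-179)·4 − 6·(-22))/308 = -146/77; c = (86·(-22) − 6·(-179))/308 = -409/154.

m = -1.896, c = -2.656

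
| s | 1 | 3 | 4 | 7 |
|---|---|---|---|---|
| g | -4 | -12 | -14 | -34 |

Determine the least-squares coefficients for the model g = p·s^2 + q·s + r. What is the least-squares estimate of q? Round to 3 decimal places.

Setting ∂/∂p … = 0 gives: 2739·p + 435·q + 75·r = -2002;  435·p + 75·q + 15·r = -334;  75·p + 15·q + 4·r = -64.
(Σs^2·s^2 = 2739, Σs^2·s = 435, Σs^2 = 75, Σs·s = 75, Σs = 15, Σ1 = 4, Σs^2·g = -2002, Σs·g = -334, Σg = -64.)
Solving the 3×3 system (Gaussian elimination) gives p = -13/30, q = -73/50, r = -12/5.

q = -1.460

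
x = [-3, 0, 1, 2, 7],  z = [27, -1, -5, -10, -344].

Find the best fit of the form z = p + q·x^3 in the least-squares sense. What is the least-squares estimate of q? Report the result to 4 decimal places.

q = -0.9984

From the data, Σ1 = 5, Σx^3 = 325, Σx^3·x^3 = 118443.
For Aᵀz: Σz = -333, Σx^3·z = -118806.
Normal equations: [[5, 325]; [325, 118443]]·[p, q]ᵀ = [-333, -118806]ᵀ.
det = 5·118443 − 325² = 486590.
p = ((-333)·118443 − 325·(-118806))/486590 = -63813/37430; q = (5·(-118806) − 325·(-333))/486590 = -97161/97318.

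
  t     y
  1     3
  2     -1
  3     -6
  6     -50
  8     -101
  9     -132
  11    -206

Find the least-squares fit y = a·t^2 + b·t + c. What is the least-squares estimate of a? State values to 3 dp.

Sums needed: Σt^2·t^2 = 26692, Σt^2·t = 2824, Σt^2 = 316, Σt·t = 316, Σt = 40, Σ1 = 7.
Right-hand side: Σt^2·y = -43937, Σt·y = -4579, Σy = -493.
Normal equations: [[26692, 2824, 316]; [2824, 316, 40]; [316, 40, 7]]·[a, b, c]ᵀ = [-43937, -4579, -493]ᵀ.
Row-reducing yields a = -19739/9636, b = 3247/876, c = 694/803.

a = -2.048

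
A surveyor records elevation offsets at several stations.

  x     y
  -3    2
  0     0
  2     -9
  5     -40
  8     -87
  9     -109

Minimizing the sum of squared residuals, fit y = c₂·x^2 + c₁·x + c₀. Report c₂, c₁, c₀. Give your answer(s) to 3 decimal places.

c₂ = -0.989, c₁ = -3.212, c₀ = 0.909

MᵀM·[c₂, c₁, c₀]ᵀ = Mᵀy reads: 11379·c₂ + 1347·c₁ + 183·c₀ = -15415;  1347·c₂ + 183·c₁ + 21·c₀ = -1901;  183·c₂ + 21·c₁ + 6·c₀ = -243.
Row-reducing yields c₂ = -44735/45228, c₁ = -145267/45228, c₀ = 6853/7538.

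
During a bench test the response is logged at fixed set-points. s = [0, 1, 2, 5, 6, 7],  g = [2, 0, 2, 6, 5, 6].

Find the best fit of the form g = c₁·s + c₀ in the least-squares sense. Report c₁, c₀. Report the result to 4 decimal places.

c₁ = 0.7831, c₀ = 0.7590

Entries of XᵀX: Σs·s = 115, Σs = 21, Σ1 = 6.
Moment sums: Σs·g = 106, Σg = 21.
XᵀX·[c₁, c₀]ᵀ = Xᵀg becomes [[115, 21]; [21, 6]]·[c₁, c₀]ᵀ = [106, 21]ᵀ.
Determinant 115·6 − 21² = 249.
c₁ = (106·6 − 21·21)/249 = 65/83; c₀ = (115·21 − 21·106)/249 = 63/83.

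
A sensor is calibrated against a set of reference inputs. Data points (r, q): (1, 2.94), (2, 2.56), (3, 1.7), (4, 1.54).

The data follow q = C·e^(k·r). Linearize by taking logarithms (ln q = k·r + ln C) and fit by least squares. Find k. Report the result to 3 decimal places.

With ln qᵢ as the transformed response and rᵢ as the regressor:
XᵀX = [[30.0000, 10.0000]; [10.0000, 4]], rhs = [6.2774, 2.9808]ᵀ  (here Σr = 10.0000, Σ(r)² = 30.0000, Σln q = 2.9808, Σr·ln q = 6.2774).
Δ = 30.0000·4 − (10.0000)² = 20.0000; k = (6.2774·4 − 10.0000·2.9808)/20.0000 = -0.23493, ln C = (30.0000·2.9808 − 10.0000·6.2774)/20.0000 = 1.33252.

k = -0.235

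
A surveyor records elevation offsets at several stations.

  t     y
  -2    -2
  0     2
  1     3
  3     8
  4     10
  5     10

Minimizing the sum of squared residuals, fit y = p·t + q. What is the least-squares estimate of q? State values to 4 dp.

q = 1.7895

The normal equations are: 55·p + 11·q = 121;  11·p + 6·q = 31.
(Σt·t = 55, Σt = 11, Σ1 = 6, Σt·y = 121, Σy = 31.)
det = 55·6 − 11² = 209.
p = (121·6 − 11·31)/209 = 35/19; q = (55·31 − 11·121)/209 = 34/19.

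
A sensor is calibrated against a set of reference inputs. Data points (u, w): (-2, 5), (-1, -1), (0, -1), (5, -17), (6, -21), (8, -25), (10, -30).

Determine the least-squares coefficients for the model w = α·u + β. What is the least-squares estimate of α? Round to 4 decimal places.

The normal system MᵀM·[α, β]ᵀ = Mᵀw is [[230, 26]; [26, 7]]·[α, β]ᵀ = [-720, -90]ᵀ.
det = 230·7 − 26² = 934.
α = ((-720)·7 − 26·(-90))/934 = -1350/467; β = (230·(-90) − 26·(-720))/934 = -990/467.

α = -2.8908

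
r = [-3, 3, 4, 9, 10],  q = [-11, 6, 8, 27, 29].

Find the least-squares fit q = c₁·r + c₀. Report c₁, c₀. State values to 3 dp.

c₁ = 3.156, c₀ = -2.716

Sums needed: Σr·r = 215, Σr = 23, Σ1 = 5.
Right-hand side: Σr·q = 616, Σq = 59.
Δ = 215·5 − 23² = 546.
c₁ = (616·5 − 23·59)/546 = 1723/546; c₀ = (215·59 − 23·616)/546 = -1483/546.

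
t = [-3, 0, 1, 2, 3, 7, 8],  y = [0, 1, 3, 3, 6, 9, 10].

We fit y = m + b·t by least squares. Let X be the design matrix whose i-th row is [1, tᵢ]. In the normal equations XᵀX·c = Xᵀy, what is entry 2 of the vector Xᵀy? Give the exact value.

170

Entry 2 ↔ basis t, so (Xᵀy)_{2} = Σᵢ (t)·yᵢ = (-3)·(0) + (0)·(1) + (1)·(3) + (2)·(3) + (3)·(6) + (7)·(9) + (8)·(10) = 170.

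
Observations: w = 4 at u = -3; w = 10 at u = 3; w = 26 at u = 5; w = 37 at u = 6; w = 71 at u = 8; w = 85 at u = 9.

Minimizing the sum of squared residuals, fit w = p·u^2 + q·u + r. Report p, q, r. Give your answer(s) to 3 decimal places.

p = 1.005, q = 0.816, r = -2.505

MᵀM·[p, q, r]ᵀ = Mᵀw reads: 12740·p + 1582·q + 224·r = 13537;  1582·p + 224·q + 28·r = 1703;  224·p + 28·q + 6·r = 233.
(Σu^2·u^2 = 12740, Σu^2·u = 1582, Σu^2 = 224, Σu·u = 224, Σu = 28, Σ1 = 6, Σu^2·w = 13537, Σu·w = 1703, Σw = 233.)
Inverting the 3×3 Gram matrix, [p, q, r]ᵀ = [577/574, 2343/2870, -1027/410]ᵀ.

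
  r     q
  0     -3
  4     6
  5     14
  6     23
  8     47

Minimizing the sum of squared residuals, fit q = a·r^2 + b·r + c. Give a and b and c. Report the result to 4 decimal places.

The normal equations are: 6273·a + 917·b + 141·c = 4282;  917·a + 141·b + 23·c = 608;  141·a + 23·b + 5·c = 87.
Row-reducing yields a = 279/286, b = -439/286, c = -436/143.

a = 0.9755, b = -1.5350, c = -3.0490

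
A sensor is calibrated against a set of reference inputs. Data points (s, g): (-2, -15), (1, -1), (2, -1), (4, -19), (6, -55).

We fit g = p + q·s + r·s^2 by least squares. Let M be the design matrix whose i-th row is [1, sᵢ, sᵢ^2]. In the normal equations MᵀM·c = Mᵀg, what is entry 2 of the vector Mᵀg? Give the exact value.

Entry 2 ↔ basis s, so (Mᵀg)_{2} = Σᵢ (s)·gᵢ = (-2)·(-15) + (1)·(-1) + (2)·(-1) + (4)·(-19) + (6)·(-55) = -379.

-379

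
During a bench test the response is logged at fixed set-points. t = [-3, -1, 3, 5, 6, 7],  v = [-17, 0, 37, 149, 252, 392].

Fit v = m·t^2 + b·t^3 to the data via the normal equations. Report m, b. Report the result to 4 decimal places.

Sums needed: Σt^2·t^2 = 4485, Σt^2·t^3 = 27707, Σt^3·t^3 = 181389.
And Σt^2·v = 32185, Σt^3·v = 208971.
So AᵀA·[m, b]ᵀ = Aᵀv: [[4485, 27707]; [27707, 181389]]·[m, b]ᵀ = [32185, 208971]ᵀ.
det = 4485·181389 − 27707² = 45851816.
m = (32185·181389 − 27707·208971)/45851816 = 12011367/11462954; b = (4485·208971 − 27707·32185)/45851816 = 11371285/11462954.

m = 1.0478, b = 0.9920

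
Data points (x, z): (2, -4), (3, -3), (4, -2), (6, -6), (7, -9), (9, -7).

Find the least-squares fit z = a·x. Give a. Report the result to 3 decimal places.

a = -0.959

The normal system AᵀA·[a]ᵀ = Aᵀz is [[195]]·[a]ᵀ = [-187]ᵀ.
Hence a = -187 / 195 ≈ -0.958974.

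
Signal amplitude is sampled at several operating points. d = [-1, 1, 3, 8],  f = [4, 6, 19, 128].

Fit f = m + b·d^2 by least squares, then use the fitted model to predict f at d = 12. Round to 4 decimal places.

With design matrix M, MᵀM = [[4, 75]; [75, 4179]] and Mᵀf = [157, 8373]ᵀ.
Determinant 4·4179 − 75² = 11091.
m = (157·4179 − 75·8373)/11091 = 9376/3697; b = (4·8373 − 75·157)/11091 = 7239/3697.
At d = 12: f̂ = (9376/3697)·(1) + (7239/3697)·(144) = 1051792/3697.

f̂ = 284.4988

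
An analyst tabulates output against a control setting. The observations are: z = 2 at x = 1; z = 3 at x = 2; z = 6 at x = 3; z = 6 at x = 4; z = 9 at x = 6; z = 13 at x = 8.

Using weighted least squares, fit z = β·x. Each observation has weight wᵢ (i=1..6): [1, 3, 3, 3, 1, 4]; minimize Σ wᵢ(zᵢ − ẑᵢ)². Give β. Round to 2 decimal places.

Compute the Gram sums: Σwᵢ·x·x = 380.
And Σwᵢ·x·z = 616.
So MᵀWM·[β]ᵀ = MᵀWz: [[380]]·[β]ᵀ = [616]ᵀ.
Hence β = 616 / 380 ≈ 1.62105.

β = 1.62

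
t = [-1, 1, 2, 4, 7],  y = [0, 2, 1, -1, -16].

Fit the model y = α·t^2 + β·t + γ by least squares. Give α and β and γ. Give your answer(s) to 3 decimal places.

α = -0.529, β = 1.247, γ = 1.476

Forming MᵀM = [[2675, 415, 71]; [415, 71, 13]; [71, 13, 5]] and Mᵀy = [-794, -112, -14]ᵀ gives MᵀM·[α, β, γ]ᵀ = Mᵀy.
Row-reducing yields α = -656/1239, β = 515/413, γ = 31/21.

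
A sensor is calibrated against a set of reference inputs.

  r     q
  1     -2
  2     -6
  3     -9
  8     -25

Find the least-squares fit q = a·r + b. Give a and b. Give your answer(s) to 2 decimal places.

a = -3.24, b = 0.84

Entries of AᵀA: Σr·r = 78, Σr = 14, Σ1 = 4.
For Aᵀq: Σr·q = -241, Σq = -42.
Δ = 78·4 − 14² = 116.
a = ((-241)·4 − 14·(-42))/116 = -94/29; b = (78·(-42) − 14·(-241))/116 = 49/58.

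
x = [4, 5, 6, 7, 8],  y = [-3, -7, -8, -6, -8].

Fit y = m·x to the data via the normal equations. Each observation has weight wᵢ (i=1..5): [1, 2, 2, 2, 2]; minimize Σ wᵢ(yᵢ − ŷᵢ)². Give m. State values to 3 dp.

Compute the Gram sums: Σwᵢ·x·x = 364.
Moment sums: Σwᵢ·x·y = -390.
MᵀWM·[m]ᵀ = MᵀWy becomes [[364]]·[m]ᵀ = [-390]ᵀ.
Hence m = -390 / 364 ≈ -1.07143.

m = -1.071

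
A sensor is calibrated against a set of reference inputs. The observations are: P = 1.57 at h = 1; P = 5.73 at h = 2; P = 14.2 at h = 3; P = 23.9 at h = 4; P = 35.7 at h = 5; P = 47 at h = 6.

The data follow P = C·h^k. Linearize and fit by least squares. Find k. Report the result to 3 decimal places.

k = 1.930

Taking logs, ln P = k·ln h + ln C, so regress ln P on ln h.
Σln h = 6.5793, Σ(ln h)² = 9.4099, Σln P = 15.4492, Σln h·ln P = 21.1774.
Equations: 9.4099·k + 6.5793·ln C = 21.1774;  6.5793·k + 6·ln C = 15.4492.
Solving (det = 13.1729): k = 1.92972, ln C = 0.45885.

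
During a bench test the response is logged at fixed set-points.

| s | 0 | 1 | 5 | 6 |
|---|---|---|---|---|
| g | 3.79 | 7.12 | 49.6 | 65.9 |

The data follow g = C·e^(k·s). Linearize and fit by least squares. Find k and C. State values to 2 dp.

k = 0.48, C = 4.10

Let Y = ln g. Fitting Y = k·s + ln C by least squares:
XᵀX = [[62.0000, 12.0000]; [12.0000, 4]], rhs = [46.6117, 11.3874]ᵀ  (here Σs = 12.0000, Σ(s)² = 62.0000, Σln g = 11.3874, Σs·ln g = 46.6117).
Solving (det = 104.0000): k = 0.47883, ln C = 1.41037, so C = exp(1.41037) = 4.09748.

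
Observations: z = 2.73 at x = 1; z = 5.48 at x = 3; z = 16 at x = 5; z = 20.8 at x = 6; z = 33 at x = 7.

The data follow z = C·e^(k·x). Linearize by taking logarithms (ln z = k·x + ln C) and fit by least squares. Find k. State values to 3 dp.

k = 0.423

Linearized form: ln z = k·x + ln C. From the 5 transformed points,
Over the data: Σx = 22.0000, Σ(x)² = 120.0000, Σln z = 12.0095, Σx·ln z = 62.6558.
Normal system: [[120.0000, 22.0000]; [22.0000, 5]]·[k, ln C]ᵀ = [62.6558, 12.0095]ᵀ.
Slope k = (n·Σx·ln z − Σx·Σln z)/(n·Σ(x)² − (Σx)²) = (5·62.6558 − 22.0000·12.0095)/116.0000 = 0.42303; ln C = (Σln z − k·Σx)/n = 0.54057.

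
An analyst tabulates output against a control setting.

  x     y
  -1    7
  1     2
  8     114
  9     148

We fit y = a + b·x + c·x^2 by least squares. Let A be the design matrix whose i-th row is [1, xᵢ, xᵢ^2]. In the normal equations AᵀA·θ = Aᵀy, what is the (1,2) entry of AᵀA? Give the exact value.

17

Row 1 ↔ basis 1, column 2 ↔ basis x, so (AᵀA)_{1,2} = Σᵢ x = (1)·(-1) + (1)·(1) + (1)·(8) + (1)·(9) = 17.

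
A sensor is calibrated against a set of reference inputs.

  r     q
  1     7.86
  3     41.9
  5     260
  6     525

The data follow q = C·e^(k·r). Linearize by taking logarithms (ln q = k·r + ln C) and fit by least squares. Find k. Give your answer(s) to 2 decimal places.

k = 0.85

Linearized form: ln q = k·r + ln C. From the 4 transformed points,
Σr = 15.0000, Σ(r)² = 71.0000, Σln q = 17.6212, Σr·ln q = 78.6514.
Equations: 71.0000·k + 15.0000·ln C = 78.6514;  15.0000·k + 4·ln C = 17.6212.
Solving (det = 59.0000): k = 0.85235, ln C = 1.20899.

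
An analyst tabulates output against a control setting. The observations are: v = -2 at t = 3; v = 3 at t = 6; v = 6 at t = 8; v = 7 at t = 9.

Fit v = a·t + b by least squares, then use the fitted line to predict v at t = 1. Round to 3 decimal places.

Sums needed: Σt·t = 190, Σt = 26, Σ1 = 4.
Right-hand side: Σt·v = 123, Σv = 14.
AᵀA·[a, b]ᵀ = Aᵀv becomes [[190, 26]; [26, 4]]·[a, b]ᵀ = [123, 14]ᵀ.
Determinant 190·4 − 26² = 84.
a = (123·4 − 26·14)/84 = 32/21; b = (190·14 − 26·123)/84 = -269/42.
At t = 1: v̂ = (32/21)·(1) + (-269/42)·(1) = -205/42.

v̂ = -4.881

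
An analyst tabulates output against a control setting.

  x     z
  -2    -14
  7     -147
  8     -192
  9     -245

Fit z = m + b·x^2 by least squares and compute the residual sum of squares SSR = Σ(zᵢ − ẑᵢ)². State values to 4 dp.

Compute the Gram sums: Σ1 = 4, Σx^2 = 198, Σx^2·x^2 = 13074.
Right-hand side: Σz = -598, Σx^2·z = -39392.
Eliminating b: 13074·(row 1) − 198·(row 2) gives 13092·m = 13074·(-598) − 198·(-39392) = -18636, so m = -1553/1091.
Then b = ((-39392) − 198·(-1553/1091))/13074 = -9791/3273.
Residuals: -1999/3273, 3287/3273, 2867/3273, -1385/1091; SSR = 12308/3273.

SSR = 3.7605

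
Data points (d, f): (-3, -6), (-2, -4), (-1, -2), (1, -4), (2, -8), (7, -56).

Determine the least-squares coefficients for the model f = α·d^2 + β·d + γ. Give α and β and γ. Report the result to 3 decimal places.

α = -0.922, β = -1.241, γ = -2.055

The normal equations are: 2516·α + 316·β + 68·γ = -2852;  316·α + 68·β + 4·γ = -384;  68·α + 4·β + 6·γ = -80.
(Σd^2·d^2 = 2516, Σd^2·d = 316, Σd^2 = 68, Σd·d = 68, Σd = 4, Σ1 = 6, Σd^2·f = -2852, Σd·f = -384, Σf = -80.)
Solving the 3×3 system (Gaussian elimination) gives α = -1007/1092, β = -1355/1092, γ = -187/91.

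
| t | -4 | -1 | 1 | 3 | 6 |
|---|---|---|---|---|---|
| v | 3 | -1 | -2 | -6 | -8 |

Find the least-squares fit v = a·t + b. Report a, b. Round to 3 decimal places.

a = -1.121, b = -1.679

Normal-equation sums: Σt·t = 63, Σt = 5, Σ1 = 5.
Right-hand side: Σt·v = -79, Σv = -14.
Δ = 63·5 − 5² = 290.
a = ((-79)·5 − 5·(-14))/290 = -65/58; b = (63·(-14) − 5·(-79))/290 = -487/290.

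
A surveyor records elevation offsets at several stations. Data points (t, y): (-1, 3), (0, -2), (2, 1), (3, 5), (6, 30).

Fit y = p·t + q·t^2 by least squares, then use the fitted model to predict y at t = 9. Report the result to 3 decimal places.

ŷ = 75.420

Compute the Gram sums: Σt·t = 50, Σt·t^2 = 250, Σt^2·t^2 = 1394.
Right-hand side: Σt·y = 194, Σt^2·y = 1132.
So AᵀA·[p, q]ᵀ = Aᵀy: [[50, 250]; [250, 1394]]·[p, q]ᵀ = [194, 1132]ᵀ.
Determinant 50·1394 − 250² = 7200.
p = (194·1394 − 250·1132)/7200 = -349/200; q = (50·1132 − 250·194)/7200 = 9/8.
At t = 9: ŷ = (-349/200)·(9) + (9/8)·(81) = 3771/50.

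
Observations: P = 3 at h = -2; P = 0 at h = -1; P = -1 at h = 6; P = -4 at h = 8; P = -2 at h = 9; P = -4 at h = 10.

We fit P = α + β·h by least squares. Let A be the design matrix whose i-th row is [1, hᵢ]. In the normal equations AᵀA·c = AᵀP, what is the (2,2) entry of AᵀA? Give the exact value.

286

Row 2 ↔ basis h, column 2 ↔ basis h, so (AᵀA)_{2,2} = Σᵢ (h)·(h) = (-2)·(-2) + (-1)·(-1) + (6)·(6) + (8)·(8) + (9)·(9) + (10)·(10) = 286.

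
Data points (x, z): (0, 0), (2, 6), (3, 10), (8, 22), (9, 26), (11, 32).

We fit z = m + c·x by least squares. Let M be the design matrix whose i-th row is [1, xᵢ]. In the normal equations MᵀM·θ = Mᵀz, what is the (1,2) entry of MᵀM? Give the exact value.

Row 1 ↔ basis 1, column 2 ↔ basis x, so (MᵀM)_{1,2} = Σᵢ x = (1)·(0) + (1)·(2) + (1)·(3) + (1)·(8) + (1)·(9) + (1)·(11) = 33.

33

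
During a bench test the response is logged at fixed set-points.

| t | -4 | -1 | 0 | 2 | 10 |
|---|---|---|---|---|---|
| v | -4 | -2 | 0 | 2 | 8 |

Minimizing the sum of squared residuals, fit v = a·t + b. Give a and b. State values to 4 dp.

MᵀM·[a, b]ᵀ = Mᵀv reads: 121·a + 7·b = 102;  7·a + 5·b = 4.
Eliminating b: 5·(row 1) − 7·(row 2) gives 556·a = 5·102 − 7·4 = 482, so a = 241/278.
Then b = (4 − 7·(241/278))/5 = -115/278.

a = 0.8669, b = -0.4137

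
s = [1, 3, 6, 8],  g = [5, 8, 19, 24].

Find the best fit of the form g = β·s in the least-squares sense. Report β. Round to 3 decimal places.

Normal-equation sums: Σs·s = 110.
For Xᵀg: Σs·g = 335.
XᵀX·[β]ᵀ = Xᵀg becomes [[110]]·[β]ᵀ = [335]ᵀ.
Hence β = 335 / 110 ≈ 3.04545.

β = 3.045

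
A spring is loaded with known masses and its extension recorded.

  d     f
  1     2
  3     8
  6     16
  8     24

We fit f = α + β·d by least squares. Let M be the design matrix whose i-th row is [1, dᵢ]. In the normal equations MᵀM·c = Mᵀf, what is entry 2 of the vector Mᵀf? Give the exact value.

Entry 2 ↔ basis d, so (Mᵀf)_{2} = Σᵢ (d)·fᵢ = (1)·(2) + (3)·(8) + (6)·(16) + (8)·(24) = 314.

314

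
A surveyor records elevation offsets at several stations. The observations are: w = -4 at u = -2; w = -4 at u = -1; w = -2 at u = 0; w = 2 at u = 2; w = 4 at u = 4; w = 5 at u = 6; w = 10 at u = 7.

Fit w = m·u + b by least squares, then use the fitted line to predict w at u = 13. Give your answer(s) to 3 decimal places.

ŵ = 17.163

Sums needed: Σu·u = 110, Σu = 16, Σ1 = 7.
And Σu·w = 132, Σw = 11.
AᵀA·[m, b]ᵀ = Aᵀw becomes [[110, 16]; [16, 7]]·[m, b]ᵀ = [132, 11]ᵀ.
Eliminating b: 7·(row 1) − 16·(row 2) gives 514·m = 7·132 − 16·11 = 748, so m = 374/257.
Then b = (11 − 16·(374/257))/7 = -451/257.
At u = 13: ŵ = (374/257)·(13) + (-451/257)·(1) = 4411/257.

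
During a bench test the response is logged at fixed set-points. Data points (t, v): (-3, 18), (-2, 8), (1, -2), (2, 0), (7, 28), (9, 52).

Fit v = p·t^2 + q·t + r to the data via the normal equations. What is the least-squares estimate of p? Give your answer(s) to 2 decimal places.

Entries of MᵀM: Σt^2·t^2 = 9076, Σt^2·t = 1046, Σt^2 = 148, Σt·t = 148, Σt = 14, Σ1 = 6.
Right-hand side: Σt^2·v = 5776, Σt·v = 592, Σv = 104.
Normal equations: [[9076, 1046, 148]; [1046, 148, 14]; [148, 14, 6]]·[p, q, r]ᵀ = [5776, 592, 104]ᵀ.
Inverting the 3×3 Gram matrix, [p, q, r]ᵀ = [94148/101091, -265768/101091, 16684/33697]ᵀ.

p = 0.93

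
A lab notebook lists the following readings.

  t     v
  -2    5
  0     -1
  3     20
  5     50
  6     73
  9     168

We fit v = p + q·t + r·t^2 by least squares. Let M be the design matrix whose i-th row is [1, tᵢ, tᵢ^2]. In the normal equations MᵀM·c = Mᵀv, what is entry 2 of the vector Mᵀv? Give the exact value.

Entry 2 ↔ basis t, so (Mᵀv)_{2} = Σᵢ (t)·vᵢ = (-2)·(5) + (0)·(-1) + (3)·(20) + (5)·(50) + (6)·(73) + (9)·(168) = 2250.

2250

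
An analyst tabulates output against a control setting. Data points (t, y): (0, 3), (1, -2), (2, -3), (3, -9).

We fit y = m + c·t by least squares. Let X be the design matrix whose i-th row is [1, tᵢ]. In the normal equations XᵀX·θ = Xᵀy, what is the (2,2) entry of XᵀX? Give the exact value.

Row 2 ↔ basis t, column 2 ↔ basis t, so (XᵀX)_{2,2} = Σᵢ (t)·(t) = (0)·(0) + (1)·(1) + (2)·(2) + (3)·(3) = 14.

14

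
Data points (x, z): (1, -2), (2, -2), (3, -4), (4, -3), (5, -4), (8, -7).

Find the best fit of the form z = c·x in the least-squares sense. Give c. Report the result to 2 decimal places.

Entries of AᵀA: Σx·x = 119.
And Σx·z = -106.
AᵀA·[c]ᵀ = Aᵀz becomes [[119]]·[c]ᵀ = [-106]ᵀ.
c = (-106)/119 = -0.890756.

c = -0.89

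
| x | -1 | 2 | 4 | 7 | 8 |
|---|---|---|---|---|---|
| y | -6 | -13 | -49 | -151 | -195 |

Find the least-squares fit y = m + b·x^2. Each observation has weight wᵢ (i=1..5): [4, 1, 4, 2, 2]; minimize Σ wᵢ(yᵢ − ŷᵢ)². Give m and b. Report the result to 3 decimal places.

m = -1.922, b = -3.020

The normal equations are: 13·m + 298·b = -925;  298·m + 14038·b = -42970.
det = 13·14038 − 298² = 93690.
m = ((-925)·14038 − 298·(-42970))/93690 = -667/347; b = (13·(-42970) − 298·(-925))/93690 = -1048/347.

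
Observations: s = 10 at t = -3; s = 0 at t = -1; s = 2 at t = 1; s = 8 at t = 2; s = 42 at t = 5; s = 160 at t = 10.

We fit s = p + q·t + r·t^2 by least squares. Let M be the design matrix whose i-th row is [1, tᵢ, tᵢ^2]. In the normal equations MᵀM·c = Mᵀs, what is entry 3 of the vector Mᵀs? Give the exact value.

17174

Entry 3 ↔ basis t^2, so (Mᵀs)_{3} = Σᵢ (t^2)·sᵢ = (9)·(10) + (1)·(0) + (1)·(2) + (4)·(8) + (25)·(42) + (100)·(160) = 17174.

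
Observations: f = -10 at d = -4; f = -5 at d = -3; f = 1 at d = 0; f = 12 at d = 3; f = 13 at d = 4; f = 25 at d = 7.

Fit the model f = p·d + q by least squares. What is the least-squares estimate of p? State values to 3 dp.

With design matrix X, XᵀX = [[99, 7]; [7, 6]] and Xᵀf = [318, 36]ᵀ.
Determinant 99·6 − 7² = 545.
p = (318·6 − 7·36)/545 = 1656/545; q = (99·36 − 7·318)/545 = 1338/545.

p = 3.039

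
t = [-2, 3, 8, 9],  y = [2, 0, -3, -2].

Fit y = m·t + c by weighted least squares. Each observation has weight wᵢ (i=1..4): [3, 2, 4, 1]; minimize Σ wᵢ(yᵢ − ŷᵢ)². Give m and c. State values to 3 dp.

AᵀWA·[m, c]ᵀ = AᵀWy reads: 367·m + 41·c = -126;  41·m + 10·c = -8.
Eliminating c: 10·(row 1) − 41·(row 2) gives 1989·m = 10·(-126) − 41·(-8) = -932, so m = -932/1989.
Then c = ((-8) − 41·(-932/1989))/10 = 2230/1989.

m = -0.469, c = 1.121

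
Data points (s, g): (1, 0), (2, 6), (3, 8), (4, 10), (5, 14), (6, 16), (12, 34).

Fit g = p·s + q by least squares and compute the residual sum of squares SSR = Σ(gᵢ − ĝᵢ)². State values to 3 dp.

XᵀX·[p, q]ᵀ = Xᵀg reads: 235·p + 33·q = 650;  33·p + 7·q = 88.
Eliminating q: 7·(row 1) − 33·(row 2) gives 556·p = 7·650 − 33·88 = 1646, so p = 823/278.
Then q = (88 − 33·(823/278))/7 = -385/278.
Residuals: -219/139, 407/278, 70/139, -127/278, 81/139, -105/278, -39/278; SSR = 777/139.

SSR = 5.590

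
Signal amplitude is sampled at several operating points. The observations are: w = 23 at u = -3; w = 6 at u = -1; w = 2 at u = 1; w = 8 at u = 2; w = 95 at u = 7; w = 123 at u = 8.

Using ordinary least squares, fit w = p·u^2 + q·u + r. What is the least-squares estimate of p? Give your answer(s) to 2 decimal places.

p = 2.03

The normal equations are: 6596·p + 836·q + 128·r = 12774;  836·p + 128·q + 14·r = 1592;  128·p + 14·q + 6·r = 257.
(Σu^2·u^2 = 6596, Σu^2·u = 836, Σu^2 = 128, Σu·u = 128, Σu = 14, Σ1 = 6, Σu^2·w = 12774, Σu·w = 1592, Σw = 257.)
Solving the 3×3 system (Gaussian elimination) gives p = 4670/2301, q = -4741/4602, r = 1488/767.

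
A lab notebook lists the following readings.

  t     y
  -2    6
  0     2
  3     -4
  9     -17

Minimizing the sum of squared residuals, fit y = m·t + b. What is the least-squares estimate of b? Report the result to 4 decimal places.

The normal equations are: 94·m + 10·b = -177;  10·m + 4·b = -13.
det = 94·4 − 10² = 276.
m = ((-177)·4 − 10·(-13))/276 = -289/138; b = (94·(-13) − 10·(-177))/276 = 137/69.

b = 1.9855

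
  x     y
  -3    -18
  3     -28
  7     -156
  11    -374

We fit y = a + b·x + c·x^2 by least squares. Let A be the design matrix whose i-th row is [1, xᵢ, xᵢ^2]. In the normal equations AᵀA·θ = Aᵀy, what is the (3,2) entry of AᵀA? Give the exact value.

1674

Row 3 ↔ basis x^2, column 2 ↔ basis x, so (AᵀA)_{3,2} = Σᵢ (x^2)·(x) = (9)·(-3) + (9)·(3) + (49)·(7) + (121)·(11) = 1674.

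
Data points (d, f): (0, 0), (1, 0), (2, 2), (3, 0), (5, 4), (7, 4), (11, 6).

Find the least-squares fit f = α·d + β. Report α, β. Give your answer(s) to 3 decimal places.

α = 0.582, β = -0.125

The normal equations are: 209·α + 29·β = 118;  29·α + 7·β = 16.
Determinant 209·7 − 29² = 622.
α = (118·7 − 29·16)/622 = 181/311; β = (209·16 − 29·118)/622 = -39/311.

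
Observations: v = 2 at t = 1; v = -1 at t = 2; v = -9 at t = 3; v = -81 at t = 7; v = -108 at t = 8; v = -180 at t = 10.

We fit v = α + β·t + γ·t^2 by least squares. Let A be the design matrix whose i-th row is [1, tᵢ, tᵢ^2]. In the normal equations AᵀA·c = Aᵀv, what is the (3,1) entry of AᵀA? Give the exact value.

227

Row 3 ↔ basis t^2, column 1 ↔ basis 1, so (AᵀA)_{3,1} = Σᵢ t^2 = (1)·(1) + (4)·(1) + (9)·(1) + (49)·(1) + (64)·(1) + (100)·(1) = 227.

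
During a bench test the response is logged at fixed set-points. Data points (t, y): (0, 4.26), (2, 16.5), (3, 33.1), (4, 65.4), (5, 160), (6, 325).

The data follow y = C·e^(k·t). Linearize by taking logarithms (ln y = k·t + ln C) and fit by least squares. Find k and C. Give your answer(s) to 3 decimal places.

Taking logs, ln y = k·t + ln C, so regress ln y on t.
Over the data: Σt = 20.0000, Σ(t)² = 90.0000, Σln y = 22.7917, Σt·ln y = 92.9062.
Normal system: [[90.0000, 20.0000]; [20.0000, 6]]·[k, ln C]ᵀ = [92.9062, 22.7917]ᵀ.
Slope k = (n·Σt·ln y − Σt·Σln y)/(n·Σ(t)² − (Σt)²) = (6·92.9062 − 20.0000·22.7917)/140.0000 = 0.72574; ln C = (Σln y − k·Σt)/n = 1.37948, so C = exp(1.37948) = 3.97283.

k = 0.726, C = 3.973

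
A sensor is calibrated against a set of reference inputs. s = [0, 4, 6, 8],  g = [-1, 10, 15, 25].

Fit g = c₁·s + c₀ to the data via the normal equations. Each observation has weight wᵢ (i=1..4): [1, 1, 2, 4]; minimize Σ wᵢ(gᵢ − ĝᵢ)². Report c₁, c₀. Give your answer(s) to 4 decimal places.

Setting ∂/∂c₁ … = 0 gives: 344·c₁ + 48·c₀ = 1020;  48·c₁ + 8·c₀ = 139.
(Σwᵢ·s·s = 344, Σwᵢ·s = 48, Σwᵢ·1 = 8, Σwᵢ·s·g = 1020, Σwᵢ·g = 139.)
Determinant 344·8 − 48² = 448.
c₁ = (1020·8 − 48·139)/448 = 93/28; c₀ = (344·139 − 48·1020)/448 = -143/56.

c₁ = 3.3214, c₀ = -2.5536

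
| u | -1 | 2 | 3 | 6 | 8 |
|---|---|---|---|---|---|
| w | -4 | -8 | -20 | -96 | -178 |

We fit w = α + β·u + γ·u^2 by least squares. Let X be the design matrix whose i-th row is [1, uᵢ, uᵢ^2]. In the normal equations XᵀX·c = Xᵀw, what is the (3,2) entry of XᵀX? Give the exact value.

762

Row 3 ↔ basis u^2, column 2 ↔ basis u, so (XᵀX)_{3,2} = Σᵢ (u^2)·(u) = (1)·(-1) + (4)·(2) + (9)·(3) + (36)·(6) + (64)·(8) = 762.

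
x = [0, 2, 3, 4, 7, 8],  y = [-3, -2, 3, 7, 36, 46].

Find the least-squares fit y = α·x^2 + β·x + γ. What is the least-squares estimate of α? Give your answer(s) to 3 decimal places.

α = 0.882

The normal equations are: 6850·α + 954·β + 142·γ = 4839;  954·α + 142·β + 24·γ = 653;  142·α + 24·β + 6·γ = 87.
Row-reducing yields α = 3045/3454, β = -1325/1727, γ = -5691/1727.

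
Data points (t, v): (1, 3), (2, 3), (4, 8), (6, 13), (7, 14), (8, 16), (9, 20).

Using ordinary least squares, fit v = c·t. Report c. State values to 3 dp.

c = 2.092

Forming MᵀM = [[251]] and Mᵀv = [525]ᵀ gives MᵀM·[c]ᵀ = Mᵀv.
c = 525/251 = 2.09163.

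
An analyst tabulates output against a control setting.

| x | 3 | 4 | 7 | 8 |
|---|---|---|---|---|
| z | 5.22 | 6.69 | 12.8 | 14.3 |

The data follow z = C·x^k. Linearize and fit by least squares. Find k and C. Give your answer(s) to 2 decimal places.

Taking logs, ln z = k·ln x + ln C, so regress ln z on ln x.
Sums: Σln x = 6.5103, Σ(ln x)² = 11.2394, Σln z = 8.7628, Σln x·ln z = 14.9431.
Normal system: [[11.2394, 6.5103]; [6.5103, 4]]·[k, ln C]ᵀ = [14.9431, 8.7628]ᵀ.
Solving (det = 2.5742): k = 1.05831, ln C = 0.46824, so C = exp(0.46824) = 1.59718.

k = 1.06, C = 1.60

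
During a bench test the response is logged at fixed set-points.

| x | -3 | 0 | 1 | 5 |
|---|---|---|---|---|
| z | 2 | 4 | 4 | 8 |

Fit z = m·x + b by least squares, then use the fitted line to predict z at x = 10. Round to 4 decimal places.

ẑ = 11.4198

Normal-equation sums: Σx·x = 35, Σx = 3, Σ1 = 4.
Right-hand side: Σx·z = 38, Σz = 18.
AᵀA·[m, b]ᵀ = Aᵀz becomes [[35, 3]; [3, 4]]·[m, b]ᵀ = [38, 18]ᵀ.
det = 35·4 − 3² = 131.
m = (38·4 − 3·18)/131 = 98/131; b = (35·18 − 3·38)/131 = 516/131.
At x = 10: ẑ = (98/131)·(10) + (516/131)·(1) = 1496/131.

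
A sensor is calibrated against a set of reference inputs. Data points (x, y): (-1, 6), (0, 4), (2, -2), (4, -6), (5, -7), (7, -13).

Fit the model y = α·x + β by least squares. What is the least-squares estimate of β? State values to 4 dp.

β = 3.5943

Sums needed: Σx·x = 95, Σx = 17, Σ1 = 6.
Moment sums: Σx·y = -160, Σy = -18.
So MᵀM·[α, β]ᵀ = Mᵀy: [[95, 17]; [17, 6]]·[α, β]ᵀ = [-160, -18]ᵀ.
Eliminating β: 6·(row 1) − 17·(row 2) gives 281·α = 6·(-160) − 17·(-18) = -654, so α = -654/281.
Then β = ((-18) − 17·(-654/281))/6 = 1010/281.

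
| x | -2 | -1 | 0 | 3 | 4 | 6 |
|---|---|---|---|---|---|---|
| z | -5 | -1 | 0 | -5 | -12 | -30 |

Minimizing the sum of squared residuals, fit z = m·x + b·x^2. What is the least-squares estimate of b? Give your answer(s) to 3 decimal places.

b = -0.954

Entries of MᵀM: Σx·x = 66, Σx·x^2 = 298, Σx^2·x^2 = 1650.
Right-hand side: Σx·z = -232, Σx^2·z = -1338.
Normal equations: [[66, 298]; [298, 1650]]·[m, b]ᵀ = [-232, -1338]ᵀ.
Δ = 66·1650 − 298² = 20096.
m = ((-232)·1650 − 298·(-1338))/20096 = 3981/5024; b = (66·(-1338) − 298·(-232))/20096 = -4793/5024.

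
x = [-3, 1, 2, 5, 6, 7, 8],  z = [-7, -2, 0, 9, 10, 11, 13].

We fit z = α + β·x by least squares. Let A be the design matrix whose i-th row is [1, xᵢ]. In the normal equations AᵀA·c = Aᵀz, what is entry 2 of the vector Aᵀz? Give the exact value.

Entry 2 ↔ basis x, so (Aᵀz)_{2} = Σᵢ (x)·zᵢ = (-3)·(-7) + (1)·(-2) + (2)·(0) + (5)·(9) + (6)·(10) + (7)·(11) + (8)·(13) = 305.

305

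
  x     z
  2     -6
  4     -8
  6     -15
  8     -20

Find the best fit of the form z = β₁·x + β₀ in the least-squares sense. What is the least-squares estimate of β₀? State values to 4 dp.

Sums needed: Σx·x = 120, Σx = 20, Σ1 = 4.
For Mᵀz: Σx·z = -294, Σz = -49.
Determinant 120·4 − 20² = 80.
β₁ = ((-294)·4 − 20·(-49))/80 = -49/20; β₀ = (120·(-49) − 20·(-294))/80 = 0.

β₀ = 0.0000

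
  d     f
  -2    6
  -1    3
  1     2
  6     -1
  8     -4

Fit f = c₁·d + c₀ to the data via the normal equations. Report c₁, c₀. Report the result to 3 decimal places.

c₁ = -0.847, c₀ = 3.233

Sums needed: Σd·d = 106, Σd = 12, Σ1 = 5.
Right-hand side: Σd·f = -51, Σf = 6.
det = 106·5 − 12² = 386.
c₁ = ((-51)·5 − 12·6)/386 = -327/386; c₀ = (106·6 − 12·(-51))/386 = 624/193.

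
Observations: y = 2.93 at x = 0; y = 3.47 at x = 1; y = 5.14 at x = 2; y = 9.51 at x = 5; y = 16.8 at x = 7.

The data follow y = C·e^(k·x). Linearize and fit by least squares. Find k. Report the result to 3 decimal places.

With ln yᵢ as the transformed response and xᵢ as the regressor:
Σx = 15.0000, Σ(x)² = 79.0000, Σln y = 9.0299, Σx·ln y = 35.5296.
Normal system: [[79.0000, 15.0000]; [15.0000, 5]]·[k, ln C]ᵀ = [35.5296, 9.0299]ᵀ.
Δ = 79.0000·5 − (15.0000)² = 170.0000; k = (35.5296·5 − 15.0000·9.0299)/170.0000 = 0.24823, ln C = (79.0000·9.0299 − 15.0000·35.5296)/170.0000 = 1.06130.

k = 0.248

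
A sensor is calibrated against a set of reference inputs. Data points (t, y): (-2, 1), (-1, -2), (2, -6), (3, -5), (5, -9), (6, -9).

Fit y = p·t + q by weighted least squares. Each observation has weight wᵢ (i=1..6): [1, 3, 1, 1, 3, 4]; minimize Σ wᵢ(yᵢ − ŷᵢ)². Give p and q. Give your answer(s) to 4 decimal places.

p = -1.1230, q = -2.7081

XᵀWX·[p, q]ᵀ = XᵀWy reads: 239·p + 39·q = -374;  39·p + 13·q = -79.
Determinant 239·13 − 39² = 1586.
p = ((-374)·13 − 39·(-79))/1586 = -137/122; q = (239·(-79) − 39·(-374))/1586 = -4295/1586.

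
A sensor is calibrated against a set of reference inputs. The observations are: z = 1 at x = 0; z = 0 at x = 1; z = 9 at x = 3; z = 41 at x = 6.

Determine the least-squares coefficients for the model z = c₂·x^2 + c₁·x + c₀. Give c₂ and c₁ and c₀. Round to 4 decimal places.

Forming AᵀA = [[1378, 244, 46]; [244, 46, 10]; [46, 10, 4]] and Aᵀz = [1557, 273, 51]ᵀ gives AᵀA·[c₂, c₁, c₀]ᵀ = Aᵀz.
Solving the 3×3 system (Gaussian elimination) gives c₂ = 179/132, c₁ = -185/132, c₀ = 29/44.

c₂ = 1.3561, c₁ = -1.4015, c₀ = 0.6591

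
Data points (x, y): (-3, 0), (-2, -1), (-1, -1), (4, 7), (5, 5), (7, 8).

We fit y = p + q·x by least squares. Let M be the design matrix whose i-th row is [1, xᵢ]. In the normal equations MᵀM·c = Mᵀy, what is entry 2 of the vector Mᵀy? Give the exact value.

Entry 2 ↔ basis x, so (Mᵀy)_{2} = Σᵢ (x)·yᵢ = (-3)·(0) + (-2)·(-1) + (-1)·(-1) + (4)·(7) + (5)·(5) + (7)·(8) = 112.

112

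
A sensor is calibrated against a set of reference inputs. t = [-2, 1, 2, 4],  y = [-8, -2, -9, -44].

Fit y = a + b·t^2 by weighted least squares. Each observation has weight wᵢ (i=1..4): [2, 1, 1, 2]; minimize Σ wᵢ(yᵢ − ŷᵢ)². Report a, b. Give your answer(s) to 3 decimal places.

Normal-equation sums: Σwᵢ·1 = 6, Σwᵢ·t^2 = 45, Σwᵢ·t^2·t^2 = 561.
For AᵀWy: Σwᵢ·y = -115, Σwᵢ·t^2·y = -1510.
AᵀWA·[a, b]ᵀ = AᵀWy becomes [[6, 45]; [45, 561]]·[a, b]ᵀ = [-115, -1510]ᵀ.
det = 6·561 − 45² = 1341.
a = ((-115)·561 − 45·(-1510))/1341 = 1145/447; b = (6·(-1510) − 45·(-115))/1341 = -1295/447.

a = 2.562, b = -2.897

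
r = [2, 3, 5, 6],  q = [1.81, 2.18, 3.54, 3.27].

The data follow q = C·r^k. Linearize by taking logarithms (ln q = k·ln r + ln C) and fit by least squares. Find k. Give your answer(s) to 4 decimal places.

k = 0.6210

With ln qᵢ as the transformed response and ln rᵢ as the regressor:
Σln r = 5.1930, Σ(ln r)² = 7.4881, Σln q = 3.8216, Σln r·ln q = 5.4248.
Normal system: [[7.4881, 5.1930]; [5.1930, 4]]·[k, ln C]ᵀ = [5.4248, 3.8216]ᵀ.
Solving (det = 2.9856): k = 0.62101, ln C = 0.14917.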